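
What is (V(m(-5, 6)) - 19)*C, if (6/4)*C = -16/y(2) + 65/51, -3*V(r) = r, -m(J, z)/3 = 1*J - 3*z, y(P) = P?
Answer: 9604/51 ≈ 188.31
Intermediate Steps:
m(J, z) = -3*J + 9*z (m(J, z) = -3*(1*J - 3*z) = -3*(J - 3*z) = -3*J + 9*z)
V(r) = -r/3
C = -686/153 (C = 2*(-16/2 + 65/51)/3 = 2*(-16*1/2 + 65*(1/51))/3 = 2*(-8 + 65/51)/3 = (2/3)*(-343/51) = -686/153 ≈ -4.4837)
(V(m(-5, 6)) - 19)*C = (-(-3*(-5) + 9*6)/3 - 19)*(-686/153) = (-(15 + 54)/3 - 19)*(-686/153) = (-1/3*69 - 19)*(-686/153) = (-23 - 19)*(-686/153) = -42*(-686/153) = 9604/51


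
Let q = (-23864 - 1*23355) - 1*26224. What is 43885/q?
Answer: -43885/73443 ≈ -0.59754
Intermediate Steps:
q = -73443 (q = (-23864 - 23355) - 26224 = -47219 - 26224 = -73443)
43885/q = 43885/(-73443) = 43885*(-1/73443) = -43885/73443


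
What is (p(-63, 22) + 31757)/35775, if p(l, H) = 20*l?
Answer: 30497/35775 ≈ 0.85247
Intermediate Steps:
(p(-63, 22) + 31757)/35775 = (20*(-63) + 31757)/35775 = (-1260 + 31757)*(1/35775) = 30497*(1/35775) = 30497/35775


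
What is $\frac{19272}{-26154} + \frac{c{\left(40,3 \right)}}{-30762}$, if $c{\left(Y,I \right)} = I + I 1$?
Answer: $- \frac{5490761}{7449531} \approx -0.73706$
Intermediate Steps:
$c{\left(Y,I \right)} = 2 I$ ($c{\left(Y,I \right)} = I + I = 2 I$)
$\frac{19272}{-26154} + \frac{c{\left(40,3 \right)}}{-30762} = \frac{19272}{-26154} + \frac{2 \cdot 3}{-30762} = 19272 \left(- \frac{1}{26154}\right) + 6 \left(- \frac{1}{30762}\right) = - \frac{3212}{4359} - \frac{1}{5127} = - \frac{5490761}{7449531}$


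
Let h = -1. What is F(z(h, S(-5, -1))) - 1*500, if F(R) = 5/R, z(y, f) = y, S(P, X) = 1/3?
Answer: -505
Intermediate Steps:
S(P, X) = ⅓
F(z(h, S(-5, -1))) - 1*500 = 5/(-1) - 1*500 = 5*(-1) - 500 = -5 - 500 = -505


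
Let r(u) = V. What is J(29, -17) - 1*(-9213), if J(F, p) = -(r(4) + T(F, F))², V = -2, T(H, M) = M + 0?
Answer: 8484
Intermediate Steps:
T(H, M) = M
r(u) = -2
J(F, p) = -(-2 + F)²
J(29, -17) - 1*(-9213) = -(-2 + 29)² - 1*(-9213) = -1*27² + 9213 = -1*729 + 9213 = -729 + 9213 = 8484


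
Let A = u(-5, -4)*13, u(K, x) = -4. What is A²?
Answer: 2704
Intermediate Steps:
A = -52 (A = -4*13 = -52)
A² = (-52)² = 2704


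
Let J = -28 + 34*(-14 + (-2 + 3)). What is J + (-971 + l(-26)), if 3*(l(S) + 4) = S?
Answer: -4361/3 ≈ -1453.7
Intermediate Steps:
l(S) = -4 + S/3
J = -470 (J = -28 + 34*(-14 + 1) = -28 + 34*(-13) = -28 - 442 = -470)
J + (-971 + l(-26)) = -470 + (-971 + (-4 + (⅓)*(-26))) = -470 + (-971 + (-4 - 26/3)) = -470 + (-971 - 38/3) = -470 - 2951/3 = -4361/3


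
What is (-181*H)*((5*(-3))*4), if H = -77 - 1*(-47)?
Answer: -325800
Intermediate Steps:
H = -30 (H = -77 + 47 = -30)
(-181*H)*((5*(-3))*4) = (-181*(-30))*((5*(-3))*4) = 5430*(-15*4) = 5430*(-60) = -325800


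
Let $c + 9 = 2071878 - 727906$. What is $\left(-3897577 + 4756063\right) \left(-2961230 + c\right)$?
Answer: $-1388401077762$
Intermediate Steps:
$c = 1343963$ ($c = -9 + \left(2071878 - 727906\right) = -9 + 1343972 = 1343963$)
$\left(-3897577 + 4756063\right) \left(-2961230 + c\right) = \left(-3897577 + 4756063\right) \left(-2961230 + 1343963\right) = 858486 \left(-1617267\right) = -1388401077762$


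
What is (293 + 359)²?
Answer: 425104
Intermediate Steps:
(293 + 359)² = 652² = 425104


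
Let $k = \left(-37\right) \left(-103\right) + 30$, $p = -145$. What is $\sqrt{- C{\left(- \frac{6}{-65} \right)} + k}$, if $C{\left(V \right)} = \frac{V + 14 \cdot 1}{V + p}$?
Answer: $\frac{\sqrt{340772779605}}{9419} \approx 61.977$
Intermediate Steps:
$C{\left(V \right)} = \frac{14 + V}{-145 + V}$ ($C{\left(V \right)} = \frac{V + 14 \cdot 1}{V - 145} = \frac{V + 14}{-145 + V} = \frac{14 + V}{-145 + V}$)
$k = 3841$ ($k = 3811 + 30 = 3841$)
$\sqrt{- C{\left(- \frac{6}{-65} \right)} + k} = \sqrt{- \frac{14 - \frac{6}{-65}}{-145 - \frac{6}{-65}} + 3841} = \sqrt{- \frac{14 - - \frac{6}{65}}{-145 - - \frac{6}{65}} + 3841} = \sqrt{- \frac{14 + \frac{6}{65}}{-145 + \frac{6}{65}} + 3841} = \sqrt{- \frac{916}{\left(- \frac{9419}{65}\right) 65} + 3841} = \sqrt{- \frac{\left(-65\right) 916}{9419 \cdot 65} + 3841} = \sqrt{\left(-1\right) \left(- \frac{916}{9419}\right) + 3841} = \sqrt{\frac{916}{9419} + 3841} = \sqrt{\frac{36179295}{9419}} = \frac{\sqrt{340772779605}}{9419}$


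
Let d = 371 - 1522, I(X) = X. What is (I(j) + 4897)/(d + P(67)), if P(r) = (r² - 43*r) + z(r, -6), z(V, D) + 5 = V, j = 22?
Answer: 4919/519 ≈ 9.4778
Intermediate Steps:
z(V, D) = -5 + V
P(r) = -5 + r² - 42*r (P(r) = (r² - 43*r) + (-5 + r) = -5 + r² - 42*r)
d = -1151
(I(j) + 4897)/(d + P(67)) = (22 + 4897)/(-1151 + (-5 + 67² - 42*67)) = 4919/(-1151 + (-5 + 4489 - 2814)) = 4919/(-1151 + 1670) = 4919/519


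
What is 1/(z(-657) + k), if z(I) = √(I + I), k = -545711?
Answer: -545711/297800496835 - 3*I*√146/297800496835 ≈ -1.8325e-6 - 1.2172e-10*I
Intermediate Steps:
z(I) = √2*√I (z(I) = √(2*I) = √2*√I)
1/(z(-657) + k) = 1/(√2*√(-657) - 545711) = 1/(√2*(3*I*√73) - 545711) = 1/(3*I*√146 - 545711) = 1/(-545711 + 3*I*√146)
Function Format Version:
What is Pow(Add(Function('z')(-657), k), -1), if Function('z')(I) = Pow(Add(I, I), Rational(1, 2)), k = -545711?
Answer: Add(Rational(-545711, 297800496835), Mul(Rational(-3, 297800496835), I, Pow(146, Rational(1, 2)))) ≈ Add(-1.8325e-6, Mul(-1.2172e-10, I))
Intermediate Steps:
Function('z')(I) = Mul(Pow(2, Rational(1, 2)), Pow(I, Rational(1, 2))) (Function('z')(I) = Pow(Mul(2, I), Rational(1, 2)) = Mul(Pow(2, Rational(1, 2)), Pow(I, Rational(1, 2))))
Pow(Add(Function('z')(-657), k), -1) = Pow(Add(Mul(Pow(2, Rational(1, 2)), Pow(-657, Rational(1, 2))), -545711), -1) = Pow(Add(Mul(Pow(2, Rational(1, 2)), Mul(3, I, Pow(73, Rational(1, 2)))), -545711), -1) = Pow(Add(Mul(3, I, Pow(146, Rational(1, 2))), -545711), -1) = Pow(Add(-545711, Mul(3, I, Pow(146, Rational(1, 2)))), -1)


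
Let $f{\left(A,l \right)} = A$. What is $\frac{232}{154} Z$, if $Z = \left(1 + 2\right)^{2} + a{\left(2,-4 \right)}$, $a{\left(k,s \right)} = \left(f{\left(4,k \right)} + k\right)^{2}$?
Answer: $\frac{5220}{77} \approx 67.792$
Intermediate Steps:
$a{\left(k,s \right)} = \left(4 + k\right)^{2}$
$Z = 45$ ($Z = \left(1 + 2\right)^{2} + \left(4 + 2\right)^{2} = 3^{2} + 6^{2} = 9 + 36 = 45$)
$\frac{232}{154} Z = \frac{232}{154} \cdot 45 = 232 \cdot \frac{1}{154} \cdot 45 = \frac{116}{77} \cdot 45 = \frac{5220}{77}$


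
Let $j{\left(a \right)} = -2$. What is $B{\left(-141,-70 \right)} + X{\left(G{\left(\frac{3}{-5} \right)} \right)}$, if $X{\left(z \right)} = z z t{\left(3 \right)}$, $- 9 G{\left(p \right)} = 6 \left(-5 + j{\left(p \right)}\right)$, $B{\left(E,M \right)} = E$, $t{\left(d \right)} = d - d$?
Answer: $-141$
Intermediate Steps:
$t{\left(d \right)} = 0$
$G{\left(p \right)} = \frac{14}{3}$ ($G{\left(p \right)} = - \frac{6 \left(-5 - 2\right)}{9} = - \frac{6 \left(-7\right)}{9} = \left(- \frac{1}{9}\right) \left(-42\right) = \frac{14}{3}$)
$X{\left(z \right)} = 0$ ($X{\left(z \right)} = z z 0 = z^{2} \cdot 0 = 0$)
$B{\left(-141,-70 \right)} + X{\left(G{\left(\frac{3}{-5} \right)} \right)} = -141 + 0 = -141$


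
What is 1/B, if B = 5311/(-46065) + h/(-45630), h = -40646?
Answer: 70064865/54333902 ≈ 1.2895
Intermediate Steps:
B = 54333902/70064865 (B = 5311/(-46065) - 40646/(-45630) = 5311*(-1/46065) - 40646*(-1/45630) = -5311/46065 + 20323/22815 = 54333902/70064865 ≈ 0.77548)
1/B = 1/(54333902/70064865) = 70064865/54333902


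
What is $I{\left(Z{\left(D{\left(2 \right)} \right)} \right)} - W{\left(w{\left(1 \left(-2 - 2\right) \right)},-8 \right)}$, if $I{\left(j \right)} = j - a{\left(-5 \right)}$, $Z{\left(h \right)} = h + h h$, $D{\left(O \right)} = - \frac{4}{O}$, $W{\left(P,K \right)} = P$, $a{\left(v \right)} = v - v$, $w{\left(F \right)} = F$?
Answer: $6$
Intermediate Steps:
$a{\left(v \right)} = 0$
$Z{\left(h \right)} = h + h^{2}$
$I{\left(j \right)} = j$ ($I{\left(j \right)} = j - 0 = j + 0 = j$)
$I{\left(Z{\left(D{\left(2 \right)} \right)} \right)} - W{\left(w{\left(1 \left(-2 - 2\right) \right)},-8 \right)} = - \frac{4}{2} \left(1 - \frac{4}{2}\right) - 1 \left(-2 - 2\right) = \left(-4\right) \frac{1}{2} \left(1 - 2\right) - 1 \left(-4\right) = - 2 \left(1 - 2\right) - -4 = \left(-2\right) \left(-1\right) + 4 = 2 + 4 = 6$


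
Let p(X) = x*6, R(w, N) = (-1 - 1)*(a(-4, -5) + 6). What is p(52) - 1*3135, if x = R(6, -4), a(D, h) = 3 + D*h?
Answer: -3483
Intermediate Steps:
R(w, N) = -58 (R(w, N) = (-1 - 1)*((3 - 4*(-5)) + 6) = -2*((3 + 20) + 6) = -2*(23 + 6) = -2*29 = -58)
x = -58
p(X) = -348 (p(X) = -58*6 = -348)
p(52) - 1*3135 = -348 - 1*3135 = -348 - 3135 = -3483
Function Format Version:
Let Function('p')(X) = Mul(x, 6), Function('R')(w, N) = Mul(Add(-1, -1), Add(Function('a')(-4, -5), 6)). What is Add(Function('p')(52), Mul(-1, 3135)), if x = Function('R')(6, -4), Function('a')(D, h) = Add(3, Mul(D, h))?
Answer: -3483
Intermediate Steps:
Function('R')(w, N) = -58 (Function('R')(w, N) = Mul(Add(-1, -1), Add(Add(3, Mul(-4, -5)), 6)) = Mul(-2, Add(Add(3, 20), 6)) = Mul(-2, Add(23, 6)) = Mul(-2, 29) = -58)
x = -58
Function('p')(X) = -348 (Function('p')(X) = Mul(-58, 6) = -348)
Add(Function('p')(52), Mul(-1, 3135)) = Add(-348, Mul(-1, 3135)) = Add(-348, -3135) = -3483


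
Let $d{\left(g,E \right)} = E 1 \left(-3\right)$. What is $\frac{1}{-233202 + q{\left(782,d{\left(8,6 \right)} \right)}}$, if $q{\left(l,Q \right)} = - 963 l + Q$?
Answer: $- \frac{1}{986286} \approx -1.0139 \cdot 10^{-6}$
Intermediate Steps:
$d{\left(g,E \right)} = - 3 E$ ($d{\left(g,E \right)} = E \left(-3\right) = - 3 E$)
$q{\left(l,Q \right)} = Q - 963 l$
$\frac{1}{-233202 + q{\left(782,d{\left(8,6 \right)} \right)}} = \frac{1}{-233202 - 753084} = \frac{1}{-986286} = - \frac{1}{986286}$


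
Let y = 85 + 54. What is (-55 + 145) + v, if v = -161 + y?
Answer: 68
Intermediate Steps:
y = 139
v = -22 (v = -161 + 139 = -22)
(-55 + 145) + v = (-55 + 145) - 22 = 90 - 22 = 68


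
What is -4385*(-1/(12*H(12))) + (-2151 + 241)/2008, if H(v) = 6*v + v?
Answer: 859975/253008 ≈ 3.3990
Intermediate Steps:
H(v) = 7*v
-4385*(-1/(12*H(12))) + (-2151 + 241)/2008 = -4385/((7*12)*(-12)) + (-2151 + 241)/2008 = -4385/(84*(-12)) - 1910*1/2008 = -4385/(-1008) - 955/1004 = -4385*(-1/1008) - 955/1004 = 4385/1008 - 955/1004 = 859975/253008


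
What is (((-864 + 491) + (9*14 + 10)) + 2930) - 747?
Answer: 1946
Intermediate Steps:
(((-864 + 491) + (9*14 + 10)) + 2930) - 747 = ((-373 + (126 + 10)) + 2930) - 747 = ((-373 + 136) + 2930) - 747 = (-237 + 2930) - 747 = 2693 - 747 = 1946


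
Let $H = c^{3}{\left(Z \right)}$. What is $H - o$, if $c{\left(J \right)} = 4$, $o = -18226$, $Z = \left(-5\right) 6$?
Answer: $18290$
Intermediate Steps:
$Z = -30$
$H = 64$ ($H = 4^{3} = 64$)
$H - o = 64 - -18226 = 64 + 18226 = 18290$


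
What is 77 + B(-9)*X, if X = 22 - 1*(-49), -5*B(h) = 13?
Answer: -538/5 ≈ -107.60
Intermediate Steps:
B(h) = -13/5 (B(h) = -⅕*13 = -13/5)
X = 71 (X = 22 + 49 = 71)
77 + B(-9)*X = 77 - 13/5*71 = 77 - 923/5 = -538/5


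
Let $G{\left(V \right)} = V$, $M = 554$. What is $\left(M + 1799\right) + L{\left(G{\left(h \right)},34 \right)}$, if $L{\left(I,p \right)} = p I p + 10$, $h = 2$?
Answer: $4675$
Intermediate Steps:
$L{\left(I,p \right)} = 10 + I p^{2}$ ($L{\left(I,p \right)} = I p p + 10 = I p^{2} + 10 = 10 + I p^{2}$)
$\left(M + 1799\right) + L{\left(G{\left(h \right)},34 \right)} = \left(554 + 1799\right) + \left(10 + 2 \cdot 34^{2}\right) = 2353 + \left(10 + 2 \cdot 1156\right) = 2353 + \left(10 + 2312\right) = 2353 + 2322 = 4675$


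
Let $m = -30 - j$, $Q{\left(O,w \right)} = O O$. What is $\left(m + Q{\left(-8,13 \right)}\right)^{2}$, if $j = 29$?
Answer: $25$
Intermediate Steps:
$Q{\left(O,w \right)} = O^{2}$
$m = -59$ ($m = -30 - 29 = -59$)
$\left(m + Q{\left(-8,13 \right)}\right)^{2} = \left(-59 + \left(-8\right)^{2}\right)^{2} = \left(-59 + 64\right)^{2} = 5^{2} = 25$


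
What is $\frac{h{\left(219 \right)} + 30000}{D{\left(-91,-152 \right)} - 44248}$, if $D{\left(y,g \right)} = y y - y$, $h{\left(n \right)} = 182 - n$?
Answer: $- \frac{29963}{35876} \approx -0.83518$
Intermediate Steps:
$D{\left(y,g \right)} = y^{2} - y$
$\frac{h{\left(219 \right)} + 30000}{D{\left(-91,-152 \right)} - 44248} = \frac{\left(182 - 219\right) + 30000}{- 91 \left(-1 - 91\right) - 44248} = \frac{\left(182 - 219\right) + 30000}{\left(-91\right) \left(-92\right) - 44248} = \frac{-37 + 30000}{8372 - 44248} = \frac{29963}{-35876} = 29963 \left(- \frac{1}{35876}\right) = - \frac{29963}{35876}$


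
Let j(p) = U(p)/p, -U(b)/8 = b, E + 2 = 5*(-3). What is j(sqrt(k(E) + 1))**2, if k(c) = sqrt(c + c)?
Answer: 64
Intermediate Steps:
E = -17 (E = -2 + 5*(-3) = -2 - 15 = -17)
U(b) = -8*b
k(c) = sqrt(2)*sqrt(c) (k(c) = sqrt(2*c) = sqrt(2)*sqrt(c))
j(p) = -8 (j(p) = (-8*p)/p = -8)
j(sqrt(k(E) + 1))**2 = (-8)**2 = 64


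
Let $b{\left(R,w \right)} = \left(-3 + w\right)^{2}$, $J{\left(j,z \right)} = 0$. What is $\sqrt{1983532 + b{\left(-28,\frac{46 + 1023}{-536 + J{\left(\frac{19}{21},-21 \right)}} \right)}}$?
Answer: $\frac{\sqrt{569867975801}}{536} \approx 1408.4$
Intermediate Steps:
$\sqrt{1983532 + b{\left(-28,\frac{46 + 1023}{-536 + J{\left(\frac{19}{21},-21 \right)}} \right)}} = \sqrt{1983532 + \left(-3 + \frac{46 + 1023}{-536 + 0}\right)^{2}} = \sqrt{1983532 + \left(-3 + \frac{1069}{-536}\right)^{2}} = \sqrt{1983532 + \left(-3 + 1069 \left(- \frac{1}{536}\right)\right)^{2}} = \sqrt{1983532 + \left(-3 - \frac{1069}{536}\right)^{2}} = \sqrt{1983532 + \left(- \frac{2677}{536}\right)^{2}} = \sqrt{1983532 + \frac{7166329}{287296}} = \sqrt{\frac{569867975801}{287296}} = \frac{\sqrt{569867975801}}{536}$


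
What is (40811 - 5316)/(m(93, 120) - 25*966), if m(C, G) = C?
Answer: -35495/24057 ≈ -1.4755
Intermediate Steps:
(40811 - 5316)/(m(93, 120) - 25*966) = (40811 - 5316)/(93 - 25*966) = 35495/(93 - 24150) = 35495/(-24057) = 35495*(-1/24057) = -35495/24057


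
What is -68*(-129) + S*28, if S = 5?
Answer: 8912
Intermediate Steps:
-68*(-129) + S*28 = -68*(-129) + 5*28 = 8772 + 140 = 8912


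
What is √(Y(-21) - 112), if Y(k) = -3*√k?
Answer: √(-112 - 3*I*√21) ≈ 0.6483 - 10.603*I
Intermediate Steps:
√(Y(-21) - 112) = √(-3*I*√21 - 112) = √(-112 - 3*I*√21)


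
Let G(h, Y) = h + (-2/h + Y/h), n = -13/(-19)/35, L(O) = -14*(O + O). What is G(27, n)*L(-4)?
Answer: 2578496/855 ≈ 3015.8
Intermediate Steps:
L(O) = -28*O
n = 13/665 (n = -13*(-1/19)*(1/35) = (13/19)*(1/35) = 13/665 ≈ 0.019549)
G(h, Y) = h - 2/h + Y/h
G(27, n)*L(-4) = ((-2 + 13/665 + 27**2)/27)*(-28*(-4)) = ((-2 + 13/665 + 729)/27)*112 = ((1/27)*(483468/665))*112 = (161156/5985)*112 = 2578496/855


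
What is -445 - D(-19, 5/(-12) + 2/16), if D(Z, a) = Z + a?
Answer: -10217/24 ≈ -425.71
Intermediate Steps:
-445 - D(-19, 5/(-12) + 2/16) = -445 - (-19 + (5/(-12) + 2/16)) = -445 - (-19 + (5*(-1/12) + 2*(1/16))) = -445 - (-19 + (-5/12 + ⅛)) = -445 - (-19 - 7/24) = -445 - 1*(-463/24) = -445 + 463/24 = -10217/24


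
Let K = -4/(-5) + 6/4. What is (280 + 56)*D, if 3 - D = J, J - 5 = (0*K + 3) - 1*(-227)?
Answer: -77952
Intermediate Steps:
K = 23/10 (K = -4*(-⅕) + 6*(¼) = ⅘ + 3/2 = 23/10 ≈ 2.3000)
J = 235 (J = 5 + ((0*(23/10) + 3) - 1*(-227)) = 5 + ((0 + 3) + 227) = 5 + (3 + 227) = 5 + 230 = 235)
D = -232 (D = 3 - 1*235 = 3 - 235 = -232)
(280 + 56)*D = (280 + 56)*(-232) = 336*(-232) = -77952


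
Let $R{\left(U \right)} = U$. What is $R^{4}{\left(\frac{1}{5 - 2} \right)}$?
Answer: $\frac{1}{81} \approx 0.012346$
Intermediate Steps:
$R^{4}{\left(\frac{1}{5 - 2} \right)} = \left(\frac{1}{5 - 2}\right)^{4} = \left(\frac{1}{3}\right)^{4} = \frac{1}{81}$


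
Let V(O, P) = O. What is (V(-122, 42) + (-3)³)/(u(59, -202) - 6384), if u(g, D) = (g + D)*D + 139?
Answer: -149/22641 ≈ -0.0065810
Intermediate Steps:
u(g, D) = 139 + D*(D + g) (u(g, D) = (D + g)*D + 139 = D*(D + g) + 139 = 139 + D*(D + g))
(V(-122, 42) + (-3)³)/(u(59, -202) - 6384) = (-122 + (-3)³)/((139 + (-202)² - 202*59) - 6384) = (-122 - 27)/((139 + 40804 - 11918) - 6384) = -149/(29025 - 6384) = -149/22641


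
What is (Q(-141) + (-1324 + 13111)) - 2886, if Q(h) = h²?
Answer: 28782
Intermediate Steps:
(Q(-141) + (-1324 + 13111)) - 2886 = ((-141)² + (-1324 + 13111)) - 2886 = (19881 + 11787) - 2886 = 31668 - 2886 = 28782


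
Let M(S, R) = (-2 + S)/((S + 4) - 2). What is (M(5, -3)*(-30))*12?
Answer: -1080/7 ≈ -154.29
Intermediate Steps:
M(S, R) = (-2 + S)/(2 + S) (M(S, R) = (-2 + S)/((4 + S) - 2) = (-2 + S)/(2 + S))
(M(5, -3)*(-30))*12 = (((-2 + 5)/(2 + 5))*(-30))*12 = ((3/7)*(-30))*12 = -90/7*12 = -1080/7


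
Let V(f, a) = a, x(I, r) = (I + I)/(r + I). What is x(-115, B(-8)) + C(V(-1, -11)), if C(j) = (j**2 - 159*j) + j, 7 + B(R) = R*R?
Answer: 54026/29 ≈ 1863.0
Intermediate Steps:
B(R) = -7 + R**2 (B(R) = -7 + R*R = -7 + R**2)
x(I, r) = 2*I/(I + r) (x(I, r) = (2*I)/(I + r) = 2*I/(I + r))
C(j) = j**2 - 158*j
x(-115, B(-8)) + C(V(-1, -11)) = 2*(-115)/(-115 + (-7 + (-8)**2)) - 11*(-158 - 11) = 2*(-115)/(-115 + (-7 + 64)) - 11*(-169) = 2*(-115)/(-115 + 57) + 1859 = 2*(-115)/(-58) + 1859 = 2*(-115)*(-1/58) + 1859 = 115/29 + 1859 = 54026/29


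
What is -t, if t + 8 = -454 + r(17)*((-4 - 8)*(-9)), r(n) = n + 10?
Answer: -2454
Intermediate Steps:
r(n) = 10 + n
t = 2454 (t = -8 + (-454 + (10 + 17)*((-4 - 8)*(-9))) = -8 + (-454 + 27*(-12*(-9))) = -8 + (-454 + 27*108) = -8 + (-454 + 2916) = -8 + 2462 = 2454)
-t = -1*2454 = -2454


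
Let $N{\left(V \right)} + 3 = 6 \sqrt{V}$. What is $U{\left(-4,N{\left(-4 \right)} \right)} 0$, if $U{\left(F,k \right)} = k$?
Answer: $0$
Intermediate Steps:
$N{\left(V \right)} = -3 + 6 \sqrt{V}$
$U{\left(-4,N{\left(-4 \right)} \right)} 0 = \left(-3 + 6 \sqrt{-4}\right) 0 = \left(-3 + 6 \cdot 2 i\right) 0 = \left(-3 + 12 i\right) 0 = 0$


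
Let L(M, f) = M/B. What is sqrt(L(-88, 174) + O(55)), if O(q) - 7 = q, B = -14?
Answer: sqrt(3346)/7 ≈ 8.2635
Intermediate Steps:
O(q) = 7 + q
L(M, f) = -M/14 (L(M, f) = M/(-14) = M*(-1/14) = -M/14)
sqrt(L(-88, 174) + O(55)) = sqrt(-1/14*(-88) + (7 + 55)) = sqrt(44/7 + 62) = sqrt(478/7) = sqrt(3346)/7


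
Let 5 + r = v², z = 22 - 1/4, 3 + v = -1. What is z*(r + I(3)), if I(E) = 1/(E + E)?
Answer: 1943/8 ≈ 242.88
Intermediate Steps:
v = -4 (v = -3 - 1 = -4)
z = 87/4 (z = 22 - 1*¼ = 22 - ¼ = 87/4 ≈ 21.750)
I(E) = 1/(2*E)
r = 11 (r = -5 + (-4)² = -5 + 16 = 11)
z*(r + I(3)) = 87*(11 + (½)/3)/4 = 87*(11 + (½)*(⅓))/4 = 87*(11 + ⅙)/4 = (87/4)*(67/6) = 1943/8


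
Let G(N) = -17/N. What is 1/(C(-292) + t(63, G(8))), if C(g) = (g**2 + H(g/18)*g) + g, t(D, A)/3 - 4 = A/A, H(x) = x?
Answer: 9/807515 ≈ 1.1145e-5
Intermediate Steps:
t(D, A) = 15 (t(D, A) = 12 + 3*(A/A) = 12 + 3*1 = 12 + 3 = 15)
C(g) = g + 19*g**2/18 (C(g) = (g**2 + (g/18)*g) + g = (g**2 + g**2/18) + g = 19*g**2/18 + g = g + 19*g**2/18)
1/(C(-292) + t(63, G(8))) = 1/((1/18)*(-292)*(18 + 19*(-292)) + 15) = 1/((1/18)*(-292)*(18 - 5548) + 15) = 1/((1/18)*(-292)*(-5530) + 15) = 1/(807380/9 + 15) = 1/(807515/9) = 9/807515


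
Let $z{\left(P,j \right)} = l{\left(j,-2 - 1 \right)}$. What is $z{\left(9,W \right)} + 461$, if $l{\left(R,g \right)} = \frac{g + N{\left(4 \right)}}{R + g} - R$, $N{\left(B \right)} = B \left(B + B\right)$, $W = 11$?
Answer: $\frac{3629}{8} \approx 453.63$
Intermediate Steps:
$N{\left(B \right)} = 2 B^{2}$ ($N{\left(B \right)} = B 2 B = 2 B^{2}$)
$l{\left(R,g \right)} = - R + \frac{32 + g}{R + g}$ ($l{\left(R,g \right)} = \frac{g + 2 \cdot 4^{2}}{R + g} - R = \frac{g + 2 \cdot 16}{R + g} - R = \frac{g + 32}{R + g} - R = \frac{32 + g}{R + g} - R = - R + \frac{32 + g}{R + g}$)
$z{\left(P,j \right)} = \frac{29 - j^{2} + 3 j}{-3 + j}$ ($z{\left(P,j \right)} = \frac{32 - 3 - j^{2} - j \left(-2 - 1\right)}{j - 3} = \frac{32 - 3 - j^{2} - j \left(-3\right)}{j - 3} = \frac{32 - 3 - j^{2} + 3 j}{-3 + j} = \frac{29 - j^{2} + 3 j}{-3 + j}$)
$z{\left(9,W \right)} + 461 = \frac{29 - 11^{2} + 3 \cdot 11}{-3 + 11} + 461 = \frac{29 - 121 + 33}{8} + 461 = \frac{1}{8} \left(-59\right) + 461 = - \frac{59}{8} + 461 = \frac{3629}{8}$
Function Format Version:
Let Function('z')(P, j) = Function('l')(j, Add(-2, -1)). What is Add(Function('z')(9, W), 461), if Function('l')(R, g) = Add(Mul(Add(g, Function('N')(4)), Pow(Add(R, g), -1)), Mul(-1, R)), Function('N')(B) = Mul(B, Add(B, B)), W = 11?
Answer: Rational(3629, 8) ≈ 453.63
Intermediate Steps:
Function('N')(B) = Mul(2, Pow(B, 2)) (Function('N')(B) = Mul(B, Mul(2, B)) = Mul(2, Pow(B, 2)))
Function('l')(R, g) = Add(Mul(-1, R), Mul(Pow(Add(R, g), -1), Add(32, g))) (Function('l')(R, g) = Add(Mul(Add(g, Mul(2, Pow(4, 2))), Pow(Add(R, g), -1)), Mul(-1, R)) = Add(Mul(Add(g, Mul(2, 16)), Pow(Add(R, g), -1)), Mul(-1, R)) = Add(Mul(Add(g, 32), Pow(Add(R, g), -1)), Mul(-1, R)) = Add(Mul(Add(32, g), Pow(Add(R, g), -1)), Mul(-1, R)) = Add(Mul(Pow(Add(R, g), -1), Add(32, g)), Mul(-1, R)) = Add(Mul(-1, R), Mul(Pow(Add(R, g), -1), Add(32, g))))
Function('z')(P, j) = Mul(Pow(Add(-3, j), -1), Add(29, Mul(-1, Pow(j, 2)), Mul(3, j))) (Function('z')(P, j) = Mul(Pow(Add(j, Add(-2, -1)), -1), Add(32, Add(-2, -1), Mul(-1, Pow(j, 2)), Mul(-1, j, Add(-2, -1)))) = Mul(Pow(Add(j, -3), -1), Add(32, -3, Mul(-1, Pow(j, 2)), Mul(-1, j, -3))) = Mul(Pow(Add(-3, j), -1), Add(32, -3, Mul(-1, Pow(j, 2)), Mul(3, j))) = Mul(Pow(Add(-3, j), -1), Add(29, Mul(-1, Pow(j, 2)), Mul(3, j))))
Add(Function('z')(9, W), 461) = Add(Mul(Pow(Add(-3, 11), -1), Add(29, Mul(-1, Pow(11, 2)), Mul(3, 11))), 461) = Add(Mul(Pow(8, -1), Add(29, Mul(-1, 121), 33)), 461) = Add(Mul(Rational(1, 8), Add(29, -121, 33)), 461) = Add(Mul(Rational(1, 8), -59), 461) = Add(Rational(-59, 8), 461) = Rational(3629, 8)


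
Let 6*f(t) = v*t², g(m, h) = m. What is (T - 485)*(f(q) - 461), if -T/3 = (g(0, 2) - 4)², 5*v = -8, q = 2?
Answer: 3694223/15 ≈ 2.4628e+5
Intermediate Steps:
v = -8/5 (v = (⅕)*(-8) = -8/5 ≈ -1.6000)
T = -48 (T = -3*(0 - 4)² = -3*(-4)² = -3*16 = -48)
f(t) = -4*t²/15 (f(t) = (-8*t²/5)/6 = -4*t²/15)
(T - 485)*(f(q) - 461) = (-48 - 485)*(-4/15*2² - 461) = -533*(-4/15*4 - 461) = -533*(-16/15 - 461) = -533*(-6931/15) = 3694223/15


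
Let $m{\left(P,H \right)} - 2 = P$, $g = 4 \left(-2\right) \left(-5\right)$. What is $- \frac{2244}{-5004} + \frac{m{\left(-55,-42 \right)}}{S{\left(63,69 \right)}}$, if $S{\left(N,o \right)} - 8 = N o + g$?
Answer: $\frac{266588}{610905} \approx 0.43638$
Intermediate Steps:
$g = 40$ ($g = \left(-8\right) \left(-5\right) = 40$)
$m{\left(P,H \right)} = 2 + P$
$S{\left(N,o \right)} = 48 + N o$ ($S{\left(N,o \right)} = 8 + \left(N o + 40\right) = 8 + \left(40 + N o\right) = 48 + N o$)
$- \frac{2244}{-5004} + \frac{m{\left(-55,-42 \right)}}{S{\left(63,69 \right)}} = - \frac{2244}{-5004} + \frac{2 - 55}{48 + 63 \cdot 69} = \left(-2244\right) \left(- \frac{1}{5004}\right) - \frac{53}{48 + 4347} = \frac{187}{417} - \frac{53}{4395} = \frac{266588}{610905}$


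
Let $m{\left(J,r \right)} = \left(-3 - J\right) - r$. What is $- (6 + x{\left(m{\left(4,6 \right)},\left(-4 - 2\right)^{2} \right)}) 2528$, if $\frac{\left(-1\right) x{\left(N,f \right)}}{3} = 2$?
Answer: $0$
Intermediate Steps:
$m{\left(J,r \right)} = -3 - J - r$
$x{\left(N,f \right)} = -6$ ($x{\left(N,f \right)} = \left(-3\right) 2 = -6$)
$- (6 + x{\left(m{\left(4,6 \right)},\left(-4 - 2\right)^{2} \right)}) 2528 = - (6 - 6) 2528 = \left(-1\right) 0 \cdot 2528 = 0 \cdot 2528 = 0$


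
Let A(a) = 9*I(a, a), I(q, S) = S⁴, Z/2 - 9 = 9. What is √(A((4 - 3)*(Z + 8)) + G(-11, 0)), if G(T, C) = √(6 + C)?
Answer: √(33732864 + √6) ≈ 5808.0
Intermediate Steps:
Z = 36 (Z = 18 + 2*9 = 18 + 18 = 36)
A(a) = 9*a⁴
√(A((4 - 3)*(Z + 8)) + G(-11, 0)) = √(9*((4 - 3)*(36 + 8))⁴ + √(6 + 0)) = √(9*(1*44)⁴ + √6) = √(9*44⁴ + √6) = √(9*3748096 + √6) = √(33732864 + √6)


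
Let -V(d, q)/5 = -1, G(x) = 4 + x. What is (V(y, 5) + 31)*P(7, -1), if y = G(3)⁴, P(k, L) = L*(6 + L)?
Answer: -180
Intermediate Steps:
y = 2401 (y = (4 + 3)⁴ = 7⁴ = 2401)
V(d, q) = 5 (V(d, q) = -5*(-1) = 5)
(V(y, 5) + 31)*P(7, -1) = (5 + 31)*(-(6 - 1)) = 36*(-1*5) = 36*(-5) = -180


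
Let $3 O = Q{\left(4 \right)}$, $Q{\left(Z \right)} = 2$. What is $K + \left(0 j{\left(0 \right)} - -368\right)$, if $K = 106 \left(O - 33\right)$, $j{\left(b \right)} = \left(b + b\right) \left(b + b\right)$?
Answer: $- \frac{9178}{3} \approx -3059.3$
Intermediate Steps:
$O = \frac{2}{3}$ ($O = \frac{1}{3} \cdot 2 = \frac{2}{3} \approx 0.66667$)
$j{\left(b \right)} = 4 b^{2}$ ($j{\left(b \right)} = 2 b 2 b = 4 b^{2}$)
$K = - \frac{10282}{3}$ ($K = 106 \left(\frac{2}{3} - 33\right) = 106 \left(- \frac{97}{3}\right) = - \frac{10282}{3} \approx -3427.3$)
$K + \left(0 j{\left(0 \right)} - -368\right) = - \frac{10282}{3} + \left(0 \cdot 4 \cdot 0^{2} - -368\right) = - \frac{10282}{3} + \left(0 \cdot 4 \cdot 0 + 368\right) = - \frac{10282}{3} + \left(0 \cdot 0 + 368\right) = - \frac{10282}{3} + \left(0 + 368\right) = - \frac{10282}{3} + 368 = - \frac{9178}{3}$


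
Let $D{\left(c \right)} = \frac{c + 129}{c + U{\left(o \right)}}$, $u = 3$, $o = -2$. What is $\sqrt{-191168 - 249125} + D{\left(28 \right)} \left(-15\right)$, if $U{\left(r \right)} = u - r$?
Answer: $- \frac{785}{11} + i \sqrt{440293} \approx -71.364 + 663.55 i$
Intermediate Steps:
$U{\left(r \right)} = 3 - r$
$D{\left(c \right)} = \frac{129 + c}{5 + c}$ ($D{\left(c \right)} = \frac{c + 129}{c + \left(3 - -2\right)} = \frac{129 + c}{c + \left(3 + 2\right)} = \frac{129 + c}{c + 5} = \frac{129 + c}{5 + c}$)
$\sqrt{-191168 - 249125} + D{\left(28 \right)} \left(-15\right) = \sqrt{-191168 - 249125} + \frac{129 + 28}{5 + 28} \left(-15\right) = \sqrt{-440293} + \frac{1}{33} \cdot 157 \left(-15\right) = i \sqrt{440293} + \frac{1}{33} \cdot 157 \left(-15\right) = i \sqrt{440293} + \frac{157}{33} \left(-15\right) = i \sqrt{440293} - \frac{785}{11} = - \frac{785}{11} + i \sqrt{440293}$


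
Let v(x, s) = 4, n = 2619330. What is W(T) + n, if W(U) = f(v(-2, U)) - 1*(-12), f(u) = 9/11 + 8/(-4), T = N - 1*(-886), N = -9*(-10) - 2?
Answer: 28812749/11 ≈ 2.6193e+6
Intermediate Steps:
N = 88 (N = 90 - 2 = 88)
T = 974 (T = 88 - 1*(-886) = 88 + 886 = 974)
f(u) = -13/11 (f(u) = 9*(1/11) + 8*(-¼) = 9/11 - 2 = -13/11)
W(U) = 119/11 (W(U) = -13/11 - 1*(-12) = -13/11 + 12 = 119/11)
W(T) + n = 119/11 + 2619330 = 28812749/11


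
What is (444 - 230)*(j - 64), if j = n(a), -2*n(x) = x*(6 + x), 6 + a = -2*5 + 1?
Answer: -28141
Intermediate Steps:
a = -15 (a = -6 + (-2*5 + 1) = -6 + (-10 + 1) = -6 - 9 = -15)
n(x) = -x*(6 + x)/2
j = -135/2 (j = -½*(-15)*(6 - 15) = -½*(-15)*(-9) = -135/2 ≈ -67.500)
(444 - 230)*(j - 64) = (444 - 230)*(-135/2 - 64) = 214*(-263/2) = -28141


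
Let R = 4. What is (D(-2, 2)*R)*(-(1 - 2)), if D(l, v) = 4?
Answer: 16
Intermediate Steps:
(D(-2, 2)*R)*(-(1 - 2)) = (4*4)*(-(1 - 2)) = 16*(-1*(-1)) = 16*1 = 16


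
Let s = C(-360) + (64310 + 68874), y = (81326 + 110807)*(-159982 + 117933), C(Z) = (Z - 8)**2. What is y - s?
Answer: -8079269125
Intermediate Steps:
C(Z) = (-8 + Z)**2
y = -8079000517 (y = 192133*(-42049) = -8079000517)
s = 268608 (s = (-8 - 360)**2 + (64310 + 68874) = (-368)**2 + 133184 = 135424 + 133184 = 268608)
y - s = -8079000517 - 1*268608 = -8079000517 - 268608 = -8079269125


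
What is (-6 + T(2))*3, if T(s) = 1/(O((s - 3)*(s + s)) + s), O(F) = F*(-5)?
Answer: -393/22 ≈ -17.864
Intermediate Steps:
O(F) = -5*F
T(s) = 1/(s - 10*s*(-3 + s)) (T(s) = 1/(-5*(s - 3)*(s + s) + s) = 1/(-5*(-3 + s)*2*s + s) = 1/(-10*s*(-3 + s) + s) = 1/(s - 10*s*(-3 + s)))
(-6 + T(2))*3 = (-6 - 1/(2*(-31 + 10*2)))*3 = (-6 - 1*½/(-31 + 20))*3 = (-6 - 1*½/(-11))*3 = (-6 - 1*½*(-1/11))*3 = (-6 + 1/22)*3 = -131/22*3 = -393/22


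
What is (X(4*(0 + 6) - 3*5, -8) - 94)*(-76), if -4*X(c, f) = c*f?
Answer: 5776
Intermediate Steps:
X(c, f) = -c*f/4
(X(4*(0 + 6) - 3*5, -8) - 94)*(-76) = (-¼*(4*(0 + 6) - 3*5)*(-8) - 94)*(-76) = (-¼*(4*6 - 15)*(-8) - 94)*(-76) = (-¼*(24 - 15)*(-8) - 94)*(-76) = (-¼*9*(-8) - 94)*(-76) = (18 - 94)*(-76) = -76*(-76) = 5776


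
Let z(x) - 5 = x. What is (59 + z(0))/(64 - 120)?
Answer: -8/7 ≈ -1.1429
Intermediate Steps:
z(x) = 5 + x
(59 + z(0))/(64 - 120) = (59 + (5 + 0))/(64 - 120) = (59 + 5)/(-56) = -1/56*64 = -8/7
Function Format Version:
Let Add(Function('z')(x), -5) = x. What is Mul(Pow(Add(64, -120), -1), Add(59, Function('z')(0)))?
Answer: Rational(-8, 7) ≈ -1.1429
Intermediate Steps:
Function('z')(x) = Add(5, x)
Mul(Pow(Add(64, -120), -1), Add(59, Function('z')(0))) = Mul(Pow(Add(64, -120), -1), Add(59, Add(5, 0))) = Mul(Pow(-56, -1), Add(59, 5)) = Mul(Rational(-1, 56), 64) = Rational(-8, 7)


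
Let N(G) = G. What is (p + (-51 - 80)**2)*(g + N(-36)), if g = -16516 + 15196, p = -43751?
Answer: 36056040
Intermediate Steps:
g = -1320
(p + (-51 - 80)**2)*(g + N(-36)) = (-43751 + (-51 - 80)**2)*(-1320 - 36) = (-43751 + (-131)**2)*(-1356) = (-43751 + 17161)*(-1356) = -26590*(-1356) = 36056040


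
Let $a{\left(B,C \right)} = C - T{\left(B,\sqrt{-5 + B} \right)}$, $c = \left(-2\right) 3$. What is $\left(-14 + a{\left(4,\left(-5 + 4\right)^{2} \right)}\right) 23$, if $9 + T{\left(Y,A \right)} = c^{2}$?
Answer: $-920$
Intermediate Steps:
$c = -6$
$T{\left(Y,A \right)} = 27$ ($T{\left(Y,A \right)} = -9 + \left(-6\right)^{2} = -9 + 36 = 27$)
$a{\left(B,C \right)} = -27 + C$ ($a{\left(B,C \right)} = C - 27 = -27 + C$)
$\left(-14 + a{\left(4,\left(-5 + 4\right)^{2} \right)}\right) 23 = \left(-14 - \left(27 - \left(-5 + 4\right)^{2}\right)\right) 23 = \left(-14 - \left(27 - \left(-1\right)^{2}\right)\right) 23 = \left(-14 + \left(-27 + 1\right)\right) 23 = \left(-14 - 26\right) 23 = \left(-40\right) 23 = -920$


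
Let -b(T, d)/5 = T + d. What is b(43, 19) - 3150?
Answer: -3460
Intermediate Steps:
b(T, d) = -5*T - 5*d (b(T, d) = -5*(T + d) = -5*T - 5*d)
b(43, 19) - 3150 = (-5*43 - 5*19) - 3150 = (-215 - 95) - 3150 = -310 - 3150 = -3460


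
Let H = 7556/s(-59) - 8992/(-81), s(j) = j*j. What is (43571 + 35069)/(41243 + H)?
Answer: 22173413040/11660830711 ≈ 1.9015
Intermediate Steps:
s(j) = j**2
H = 31913188/281961 (H = 7556/((-59)**2) - 8992/(-81) = 7556/3481 - 8992*(-1/81) = 7556*(1/3481) + 8992/81 = 7556/3481 + 8992/81 = 31913188/281961 ≈ 113.18)
(43571 + 35069)/(41243 + H) = (43571 + 35069)/(41243 + 31913188/281961) = 78640/(11660830711/281961) = 78640*(281961/11660830711) = 22173413040/11660830711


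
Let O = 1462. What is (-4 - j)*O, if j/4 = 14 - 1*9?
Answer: -35088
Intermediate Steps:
j = 20 (j = 4*(14 - 1*9) = 4*(14 - 9) = 4*5 = 20)
(-4 - j)*O = (-4 - 1*20)*1462 = (-4 - 20)*1462 = -24*1462 = -35088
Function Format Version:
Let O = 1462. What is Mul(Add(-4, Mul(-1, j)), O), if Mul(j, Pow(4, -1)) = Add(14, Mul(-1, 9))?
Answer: -35088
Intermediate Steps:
j = 20 (j = Mul(4, Add(14, Mul(-1, 9))) = Mul(4, Add(14, -9)) = Mul(4, 5) = 20)
Mul(Add(-4, Mul(-1, j)), O) = Mul(Add(-4, Mul(-1, 20)), 1462) = Mul(Add(-4, -20), 1462) = Mul(-24, 1462) = -35088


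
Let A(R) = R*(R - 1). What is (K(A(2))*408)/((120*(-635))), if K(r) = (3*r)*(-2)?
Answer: 204/3175 ≈ 0.064252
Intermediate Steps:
A(R) = R*(-1 + R)
K(r) = -6*r
(K(A(2))*408)/((120*(-635))) = (-12*(-1 + 2)*408)/((120*(-635))) = (-12*408)/(-76200) = (-6*2*408)*(-1/76200) = -12*408*(-1/76200) = -4896*(-1/76200) = 204/3175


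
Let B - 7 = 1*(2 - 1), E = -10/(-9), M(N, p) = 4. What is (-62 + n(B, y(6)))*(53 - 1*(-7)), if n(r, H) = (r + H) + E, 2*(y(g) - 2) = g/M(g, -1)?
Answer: -9025/3 ≈ -3008.3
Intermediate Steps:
y(g) = 2 + g/8 (y(g) = 2 + (g/4)/2 = 2 + g/8)
E = 10/9 (E = -10*(-⅑) = 10/9 ≈ 1.1111)
B = 8 (B = 7 + 1*(2 - 1) = 7 + 1*1 = 7 + 1 = 8)
n(r, H) = 10/9 + H + r (n(r, H) = (r + H) + 10/9 = (H + r) + 10/9 = 10/9 + H + r)
(-62 + n(B, y(6)))*(53 - 1*(-7)) = (-62 + (10/9 + (2 + (⅛)*6) + 8))*(53 - 1*(-7)) = (-62 + (10/9 + (2 + ¾) + 8))*(53 + 7) = (-62 + (10/9 + 11/4 + 8))*60 = (-62 + 427/36)*60 = -1805/36*60 = -9025/3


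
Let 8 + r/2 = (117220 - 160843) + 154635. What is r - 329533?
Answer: -107525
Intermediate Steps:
r = 222008 (r = -16 + 2*((117220 - 160843) + 154635) = -16 + 2*(-43623 + 154635) = -16 + 2*111012 = -16 + 222024 = 222008)
r - 329533 = 222008 - 329533 = -107525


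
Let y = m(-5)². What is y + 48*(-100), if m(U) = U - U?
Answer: -4800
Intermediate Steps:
m(U) = 0
y = 0 (y = 0² = 0)
y + 48*(-100) = 0 + 48*(-100) = 0 - 4800 = -4800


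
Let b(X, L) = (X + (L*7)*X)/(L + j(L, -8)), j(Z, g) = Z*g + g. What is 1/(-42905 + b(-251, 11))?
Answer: -85/3627347 ≈ -2.3433e-5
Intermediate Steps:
j(Z, g) = g + Z*g
b(X, L) = (X + 7*L*X)/(-8 - 7*L) (b(X, L) = (X + (L*7)*X)/(L - 8*(1 + L)) = (X + (7*L)*X)/(L + (-8 - 8*L)) = (X + 7*L*X)/(-8 - 7*L))
1/(-42905 + b(-251, 11)) = 1/(-42905 - 251*(1 + 7*11)/(-8 - 7*11)) = 1/(-42905 - 251*(1 + 77)/(-8 - 77)) = 1/(-42905 - 251*78/(-85)) = 1/(-42905 - 251*(-1/85)*78) = 1/(-42905 + 19578/85) = 1/(-3627347/85) = -85/3627347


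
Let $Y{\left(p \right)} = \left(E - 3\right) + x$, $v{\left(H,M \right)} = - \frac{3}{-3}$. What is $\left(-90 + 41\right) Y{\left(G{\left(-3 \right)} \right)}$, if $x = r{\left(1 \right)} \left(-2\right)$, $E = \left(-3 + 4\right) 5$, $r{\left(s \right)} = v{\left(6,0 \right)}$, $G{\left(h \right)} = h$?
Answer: $0$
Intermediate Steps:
$v{\left(H,M \right)} = 1$ ($v{\left(H,M \right)} = \left(-3\right) \left(- \frac{1}{3}\right) = 1$)
$r{\left(s \right)} = 1$
$E = 5$ ($E = 1 \cdot 5 = 5$)
$x = -2$ ($x = 1 \left(-2\right) = -2$)
$Y{\left(p \right)} = 0$ ($Y{\left(p \right)} = \left(5 - 3\right) - 2 = 2 - 2 = 0$)
$\left(-90 + 41\right) Y{\left(G{\left(-3 \right)} \right)} = \left(-90 + 41\right) 0 = \left(-49\right) 0 = 0$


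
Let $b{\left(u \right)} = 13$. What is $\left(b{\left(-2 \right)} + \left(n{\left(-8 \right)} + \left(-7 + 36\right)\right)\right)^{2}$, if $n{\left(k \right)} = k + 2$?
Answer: $1296$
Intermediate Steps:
$n{\left(k \right)} = 2 + k$
$\left(b{\left(-2 \right)} + \left(n{\left(-8 \right)} + \left(-7 + 36\right)\right)\right)^{2} = \left(13 + \left(\left(2 - 8\right) + \left(-7 + 36\right)\right)\right)^{2} = \left(13 + \left(-6 + 29\right)\right)^{2} = \left(13 + 23\right)^{2} = 36^{2} = 1296$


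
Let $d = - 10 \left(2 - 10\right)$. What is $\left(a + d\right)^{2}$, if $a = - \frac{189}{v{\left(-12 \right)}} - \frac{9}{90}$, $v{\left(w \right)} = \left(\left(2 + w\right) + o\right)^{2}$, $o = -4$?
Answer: $\frac{122124601}{19600} \approx 6230.8$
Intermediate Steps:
$d = 80$ ($d = \left(-10\right) \left(-8\right) = 80$)
$v{\left(w \right)} = \left(-2 + w\right)^{2}$ ($v{\left(w \right)} = \left(\left(2 + w\right) - 4\right)^{2} = \left(-2 + w\right)^{2}$)
$a = - \frac{149}{140}$ ($a = - \frac{189}{\left(-2 - 12\right)^{2}} - \frac{9}{90} = - \frac{189}{\left(-14\right)^{2}} - \frac{1}{10} = - \frac{189}{196} - \frac{1}{10} = \left(-189\right) \frac{1}{196} - \frac{1}{10} = - \frac{27}{28} - \frac{1}{10} = - \frac{149}{140} \approx -1.0643$)
$\left(a + d\right)^{2} = \left(- \frac{149}{140} + 80\right)^{2} = \left(\frac{11051}{140}\right)^{2} = \frac{122124601}{19600}$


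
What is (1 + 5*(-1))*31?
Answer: -124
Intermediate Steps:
(1 + 5*(-1))*31 = (1 - 5)*31 = -4*31 = -124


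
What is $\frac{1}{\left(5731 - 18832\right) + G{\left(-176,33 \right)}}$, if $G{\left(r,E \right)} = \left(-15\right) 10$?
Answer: $- \frac{1}{13251} \approx -7.5466 \cdot 10^{-5}$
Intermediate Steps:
$G{\left(r,E \right)} = -150$
$\frac{1}{\left(5731 - 18832\right) + G{\left(-176,33 \right)}} = \frac{1}{\left(5731 - 18832\right) - 150} = \frac{1}{-13101 - 150} = \frac{1}{-13251} = - \frac{1}{13251}$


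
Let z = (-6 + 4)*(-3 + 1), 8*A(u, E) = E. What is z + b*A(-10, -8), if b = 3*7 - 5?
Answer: -12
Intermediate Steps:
A(u, E) = E/8
z = 4 (z = -2*(-2) = 4)
b = 16 (b = 21 - 5 = 16)
z + b*A(-10, -8) = 4 + 16*((⅛)*(-8)) = 4 + 16*(-1) = 4 - 16 = -12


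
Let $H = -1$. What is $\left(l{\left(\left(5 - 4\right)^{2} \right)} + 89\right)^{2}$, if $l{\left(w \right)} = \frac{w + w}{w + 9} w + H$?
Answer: $\frac{194481}{25} \approx 7779.2$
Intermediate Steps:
$l{\left(w \right)} = -1 + \frac{2 w^{2}}{9 + w}$ ($l{\left(w \right)} = \frac{w + w}{w + 9} w - 1 = \frac{2 w}{9 + w} w - 1 = \frac{2 w^{2}}{9 + w} - 1 = -1 + \frac{2 w^{2}}{9 + w}$)
$\left(l{\left(\left(5 - 4\right)^{2} \right)} + 89\right)^{2} = \left(\frac{-9 - \left(5 - 4\right)^{2} + 2 \left(\left(5 - 4\right)^{2}\right)^{2}}{9 + \left(5 - 4\right)^{2}} + 89\right)^{2} = \left(\frac{-9 - 1^{2} + 2 \left(1^{2}\right)^{2}}{9 + 1^{2}} + 89\right)^{2} = \left(\frac{-9 - 1 + 2 \cdot 1^{2}}{9 + 1} + 89\right)^{2} = \left(\frac{-9 - 1 + 2 \cdot 1}{10} + 89\right)^{2} = \left(\frac{-9 - 1 + 2}{10} + 89\right)^{2} = \left(\frac{1}{10} \left(-8\right) + 89\right)^{2} = \left(- \frac{4}{5} + 89\right)^{2} = \left(\frac{441}{5}\right)^{2} = \frac{194481}{25}$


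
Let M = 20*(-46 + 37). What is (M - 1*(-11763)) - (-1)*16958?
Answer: 28541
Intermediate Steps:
M = -180 (M = 20*(-9) = -180)
(M - 1*(-11763)) - (-1)*16958 = (-180 - 1*(-11763)) - (-1)*16958 = (-180 + 11763) - 1*(-16958) = 11583 + 16958 = 28541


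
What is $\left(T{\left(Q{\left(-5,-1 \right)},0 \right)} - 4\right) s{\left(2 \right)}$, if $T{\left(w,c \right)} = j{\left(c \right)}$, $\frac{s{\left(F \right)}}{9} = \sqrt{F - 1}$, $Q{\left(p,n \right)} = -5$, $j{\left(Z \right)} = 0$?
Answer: $-36$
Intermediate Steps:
$s{\left(F \right)} = 9 \sqrt{-1 + F}$ ($s{\left(F \right)} = 9 \sqrt{F - 1} = 9 \sqrt{-1 + F}$)
$T{\left(w,c \right)} = 0$
$\left(T{\left(Q{\left(-5,-1 \right)},0 \right)} - 4\right) s{\left(2 \right)} = \left(0 - 4\right) 9 \sqrt{-1 + 2} = - 4 \cdot 9 \sqrt{1} = - 4 \cdot 9 \cdot 1 = \left(-4\right) 9 = -36$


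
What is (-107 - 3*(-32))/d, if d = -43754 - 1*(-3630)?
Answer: 11/40124 ≈ 0.00027415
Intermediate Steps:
d = -40124 (d = -43754 + 3630 = -40124)
(-107 - 3*(-32))/d = (-107 - 3*(-32))/(-40124) = (-107 + 96)*(-1/40124) = -11*(-1/40124) = 11/40124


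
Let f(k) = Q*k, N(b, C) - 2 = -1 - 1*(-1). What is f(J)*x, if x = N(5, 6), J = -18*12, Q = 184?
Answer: -79488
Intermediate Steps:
N(b, C) = 2 (N(b, C) = 2 + (-1 - 1*(-1)) = 2 + (-1 + 1) = 2 + 0 = 2)
J = -216
x = 2
f(k) = 184*k
f(J)*x = (184*(-216))*2 = -39744*2 = -79488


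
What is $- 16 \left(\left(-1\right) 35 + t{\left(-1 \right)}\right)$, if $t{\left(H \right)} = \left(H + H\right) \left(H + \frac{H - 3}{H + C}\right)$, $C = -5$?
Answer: $\frac{1648}{3} \approx 549.33$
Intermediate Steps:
$t{\left(H \right)} = 2 H \left(H + \frac{-3 + H}{-5 + H}\right)$ ($t{\left(H \right)} = \left(H + H\right) \left(H + \frac{H - 3}{H - 5}\right) = 2 H \left(H + \frac{-3 + H}{-5 + H}\right)$)
$- 16 \left(\left(-1\right) 35 + t{\left(-1 \right)}\right) = - 16 \left(\left(-1\right) 35 + 2 \left(-1\right) \frac{1}{-5 - 1} \left(-3 + \left(-1\right)^{2} - -4\right)\right) = - 16 \left(-35 + 2 \left(-1\right) \frac{1}{-6} \left(-3 + 1 + 4\right)\right) = - 16 \left(-35 + 2 \left(-1\right) \left(- \frac{1}{6}\right) 2\right) = - 16 \left(-35 + \frac{2}{3}\right) = \left(-16\right) \left(- \frac{103}{3}\right) = \frac{1648}{3}$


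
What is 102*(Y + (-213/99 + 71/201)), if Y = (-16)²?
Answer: 19109360/737 ≈ 25929.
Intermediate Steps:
Y = 256
102*(Y + (-213/99 + 71/201)) = 102*(256 + (-213/99 + 71/201)) = 102*(256 + (-213*1/99 + 71*(1/201))) = 102*(256 + (-71/33 + 71/201)) = 102*(256 - 3976/2211) = 102*(562040/2211) = 19109360/737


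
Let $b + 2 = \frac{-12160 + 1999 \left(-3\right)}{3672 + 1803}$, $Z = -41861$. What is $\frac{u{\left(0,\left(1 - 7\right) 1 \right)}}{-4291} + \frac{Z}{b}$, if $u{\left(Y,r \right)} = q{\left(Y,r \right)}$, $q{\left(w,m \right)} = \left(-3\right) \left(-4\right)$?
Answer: $\frac{983449542441}{124898137} \approx 7874.0$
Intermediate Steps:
$q{\left(w,m \right)} = 12$
$u{\left(Y,r \right)} = 12$
$b = - \frac{29107}{5475}$ ($b = -2 + \frac{-12160 + 1999 \left(-3\right)}{3672 + 1803} = -2 + \frac{-12160 - 5997}{5475} = -2 - \frac{18157}{5475} = - \frac{29107}{5475} \approx -5.3163$)
$\frac{u{\left(0,\left(1 - 7\right) 1 \right)}}{-4291} + \frac{Z}{b} = \frac{12}{-4291} - \frac{41861}{- \frac{29107}{5475}} = 12 \left(- \frac{1}{4291}\right) - - \frac{229188975}{29107} = - \frac{12}{4291} + \frac{229188975}{29107} = \frac{983449542441}{124898137}$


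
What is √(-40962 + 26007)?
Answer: I*√14955 ≈ 122.29*I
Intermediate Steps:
√(-40962 + 26007) = √(-14955) = I*√14955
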